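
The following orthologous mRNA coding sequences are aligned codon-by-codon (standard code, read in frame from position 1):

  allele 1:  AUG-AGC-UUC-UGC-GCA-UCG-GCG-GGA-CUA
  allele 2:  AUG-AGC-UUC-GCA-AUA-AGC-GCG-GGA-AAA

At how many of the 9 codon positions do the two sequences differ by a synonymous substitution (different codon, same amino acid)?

Codon 1: AUG Met / AUG Met — identical.
Codon 2: AGC Ser / AGC Ser — identical.
Codon 3: UUC Phe / UUC Phe — identical.
Codon 4: UGC Cys / GCA Ala — nonsynonymous.
Codon 5: GCA Ala / AUA Ile — nonsynonymous.
Codon 6: UCG Ser / AGC Ser — synonymous.
Codon 7: GCG Ala / GCG Ala — identical.
Codon 8: GGA Gly / GGA Gly — identical.
Codon 9: CUA Leu / AAA Lys — nonsynonymous.
Synonymous differences: 1.

1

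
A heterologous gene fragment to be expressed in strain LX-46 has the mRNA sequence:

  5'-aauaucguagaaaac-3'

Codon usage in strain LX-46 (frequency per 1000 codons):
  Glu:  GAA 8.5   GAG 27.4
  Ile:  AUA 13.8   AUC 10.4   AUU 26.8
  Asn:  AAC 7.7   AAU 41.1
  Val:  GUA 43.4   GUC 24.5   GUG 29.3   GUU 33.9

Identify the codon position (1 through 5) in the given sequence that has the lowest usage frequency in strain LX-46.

5

Codon 1 AAU (Asn): 41.1 per 1000.
Codon 2 AUC (Ile): 10.4 per 1000.
Codon 3 GUA (Val): 43.4 per 1000.
Codon 4 GAA (Glu): 8.5 per 1000.
Codon 5 AAC (Asn): 7.7 per 1000.
Lowest frequency is 7.7 at codon 5.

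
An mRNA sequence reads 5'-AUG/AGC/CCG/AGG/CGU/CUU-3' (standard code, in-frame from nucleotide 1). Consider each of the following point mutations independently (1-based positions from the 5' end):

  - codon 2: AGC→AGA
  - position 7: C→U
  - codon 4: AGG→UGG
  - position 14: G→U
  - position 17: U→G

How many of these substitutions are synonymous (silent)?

0

Codon 2: AGC (Ser) → AGA (Arg) — missense.
Codon 3: CCG (Pro) → UCG (Ser) — missense.
Codon 4: AGG (Arg) → UGG (Trp) — missense.
Codon 5: CGU (Arg) → CUU (Leu) — missense.
Codon 6: CUU (Leu) → CGU (Arg) — missense.
Synonymous: 0 of 5.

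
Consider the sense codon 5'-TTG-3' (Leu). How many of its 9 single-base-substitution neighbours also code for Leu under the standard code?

Position 1: CTG → 1 synonymous.
Position 2: none → 0 synonymous.
Position 3: TTA → 1 synonymous.
Total: 1 + 0 + 1 = 2.

2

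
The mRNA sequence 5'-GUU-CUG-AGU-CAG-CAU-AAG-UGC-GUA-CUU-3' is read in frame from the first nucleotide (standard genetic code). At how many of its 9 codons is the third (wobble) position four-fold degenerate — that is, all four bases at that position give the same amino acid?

4

Codon 1 GUU (Val): third position 4-fold.
Codon 2 CUG (Leu): third position 4-fold.
Codon 3 AGU (Ser): third position 2-fold.
Codon 4 CAG (Gln): third position 2-fold.
Codon 5 CAU (His): third position 2-fold.
Codon 6 AAG (Lys): third position 2-fold.
Codon 7 UGC (Cys): third position 2-fold.
Codon 8 GUA (Val): third position 4-fold.
Codon 9 CUU (Leu): third position 4-fold.
Four-fold degenerate third positions: 4.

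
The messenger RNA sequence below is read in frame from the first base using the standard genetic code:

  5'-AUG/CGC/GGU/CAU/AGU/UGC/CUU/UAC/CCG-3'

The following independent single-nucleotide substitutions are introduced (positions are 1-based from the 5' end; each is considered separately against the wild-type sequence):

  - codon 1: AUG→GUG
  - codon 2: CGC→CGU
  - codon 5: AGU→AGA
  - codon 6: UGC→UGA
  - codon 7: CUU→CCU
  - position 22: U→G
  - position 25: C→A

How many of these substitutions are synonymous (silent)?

1

Codon 1: AUG (Met) → GUG (Val) — missense.
Codon 2: CGC (Arg) → CGU (Arg) — synonymous.
Codon 5: AGU (Ser) → AGA (Arg) — missense.
Codon 6: UGC (Cys) → UGA (Stop) — nonsense.
Codon 7: CUU (Leu) → CCU (Pro) — missense.
Codon 8: UAC (Tyr) → GAC (Asp) — missense.
Codon 9: CCG (Pro) → ACG (Thr) — missense.
Synonymous: 1 of 7.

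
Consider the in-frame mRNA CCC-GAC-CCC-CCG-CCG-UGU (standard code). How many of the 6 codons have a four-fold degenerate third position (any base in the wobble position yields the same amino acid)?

Codon 1 CCC (Pro): third position 4-fold.
Codon 2 GAC (Asp): third position 2-fold.
Codon 3 CCC (Pro): third position 4-fold.
Codon 4 CCG (Pro): third position 4-fold.
Codon 5 CCG (Pro): third position 4-fold.
Codon 6 UGU (Cys): third position 2-fold.
Four-fold degenerate third positions: 4.

4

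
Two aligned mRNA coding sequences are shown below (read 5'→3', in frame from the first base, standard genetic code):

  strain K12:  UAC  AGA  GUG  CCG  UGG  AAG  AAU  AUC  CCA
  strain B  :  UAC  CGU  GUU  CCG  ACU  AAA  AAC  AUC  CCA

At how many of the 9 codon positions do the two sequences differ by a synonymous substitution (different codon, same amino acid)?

4

Codon 1: UAC Tyr / UAC Tyr — identical.
Codon 2: AGA Arg / CGU Arg — synonymous.
Codon 3: GUG Val / GUU Val — synonymous.
Codon 4: CCG Pro / CCG Pro — identical.
Codon 5: UGG Trp / ACU Thr — nonsynonymous.
Codon 6: AAG Lys / AAA Lys — synonymous.
Codon 7: AAU Asn / AAC Asn — synonymous.
Codon 8: AUC Ile / AUC Ile — identical.
Codon 9: CCA Pro / CCA Pro — identical.
Synonymous differences: 4.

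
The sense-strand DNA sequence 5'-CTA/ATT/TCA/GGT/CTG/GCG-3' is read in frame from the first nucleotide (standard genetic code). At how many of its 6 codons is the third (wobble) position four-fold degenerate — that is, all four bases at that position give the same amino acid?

5

Codon 1 CTA (Leu): third position 4-fold.
Codon 2 ATT (Ile): third position 3-fold.
Codon 3 TCA (Ser): third position 4-fold.
Codon 4 GGT (Gly): third position 4-fold.
Codon 5 CTG (Leu): third position 4-fold.
Codon 6 GCG (Ala): third position 4-fold.
Four-fold degenerate third positions: 5.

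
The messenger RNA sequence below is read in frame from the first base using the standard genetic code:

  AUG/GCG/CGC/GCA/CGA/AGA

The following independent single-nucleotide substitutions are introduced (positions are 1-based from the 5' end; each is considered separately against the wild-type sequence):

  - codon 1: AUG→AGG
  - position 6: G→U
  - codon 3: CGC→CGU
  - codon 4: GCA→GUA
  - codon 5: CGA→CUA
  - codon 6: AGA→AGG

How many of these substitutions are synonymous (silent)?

3

Codon 1: AUG (Met) → AGG (Arg) — missense.
Codon 2: GCG (Ala) → GCU (Ala) — synonymous.
Codon 3: CGC (Arg) → CGU (Arg) — synonymous.
Codon 4: GCA (Ala) → GUA (Val) — missense.
Codon 5: CGA (Arg) → CUA (Leu) — missense.
Codon 6: AGA (Arg) → AGG (Arg) — synonymous.
Synonymous: 3 of 6.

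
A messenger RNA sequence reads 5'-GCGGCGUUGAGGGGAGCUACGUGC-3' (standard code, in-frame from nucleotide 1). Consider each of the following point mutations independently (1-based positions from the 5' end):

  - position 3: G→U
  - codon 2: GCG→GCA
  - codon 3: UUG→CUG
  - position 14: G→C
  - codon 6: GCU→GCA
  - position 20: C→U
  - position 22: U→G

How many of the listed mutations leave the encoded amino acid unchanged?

Codon 1: GCG (Ala) → GCU (Ala) — synonymous.
Codon 2: GCG (Ala) → GCA (Ala) — synonymous.
Codon 3: UUG (Leu) → CUG (Leu) — synonymous.
Codon 5: GGA (Gly) → GCA (Ala) — missense.
Codon 6: GCU (Ala) → GCA (Ala) — synonymous.
Codon 7: ACG (Thr) → AUG (Met) — missense.
Codon 8: UGC (Cys) → GGC (Gly) — missense.
Synonymous: 4 of 7.

4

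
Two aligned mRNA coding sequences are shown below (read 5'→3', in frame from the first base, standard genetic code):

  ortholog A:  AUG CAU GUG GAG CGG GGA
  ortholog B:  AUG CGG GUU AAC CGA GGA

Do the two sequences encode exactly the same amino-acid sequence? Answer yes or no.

no

Codon 1: AUG Met / AUG Met — identical.
Codon 2: CAU His / CGG Arg — nonsynonymous.
Codon 3: GUG Val / GUU Val — synonymous.
Codon 4: GAG Glu / AAC Asn — nonsynonymous.
Codon 5: CGG Arg / CGA Arg — synonymous.
Codon 6: GGA Gly / GGA Gly — identical.
Nonsynonymous differences: 2 → different protein.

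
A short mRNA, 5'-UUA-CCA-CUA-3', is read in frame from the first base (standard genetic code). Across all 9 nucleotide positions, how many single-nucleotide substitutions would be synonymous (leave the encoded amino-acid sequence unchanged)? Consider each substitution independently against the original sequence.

Codon 1 (UUA, Leu): 2 synonymous substitutions.
Codon 2 (CCA, Pro): 3 synonymous substitutions.
Codon 3 (CUA, Leu): 4 synonymous substitutions.
Total: 2 + 3 + 4 = 9.

9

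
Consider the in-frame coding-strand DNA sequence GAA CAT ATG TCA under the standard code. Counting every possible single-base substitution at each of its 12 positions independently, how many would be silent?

5

Codon 1 (GAA, Glu): 1 synonymous substitution.
Codon 2 (CAT, His): 1 synonymous substitution.
Codon 3 (ATG, Met): 0 synonymous substitutions.
Codon 4 (TCA, Ser): 3 synonymous substitutions.
Total: 1 + 1 + 0 + 3 = 5.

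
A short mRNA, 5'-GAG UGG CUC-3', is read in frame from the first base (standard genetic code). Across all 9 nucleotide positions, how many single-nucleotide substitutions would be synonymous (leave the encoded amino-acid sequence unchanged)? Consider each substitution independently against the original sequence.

4

Codon 1 (GAG, Glu): 1 synonymous substitution.
Codon 2 (UGG, Trp): 0 synonymous substitutions.
Codon 3 (CUC, Leu): 3 synonymous substitutions.
Total: 1 + 0 + 3 = 4.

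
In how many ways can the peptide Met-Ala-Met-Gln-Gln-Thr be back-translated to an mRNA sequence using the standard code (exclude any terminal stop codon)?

Met: 1 codon.
Ala: 4 codons.
Met: 1 codon.
Gln: 2 codons.
Gln: 2 codons.
Thr: 4 codons.
1 × 4 × 1 × 2 × 2 × 4 = 64.

64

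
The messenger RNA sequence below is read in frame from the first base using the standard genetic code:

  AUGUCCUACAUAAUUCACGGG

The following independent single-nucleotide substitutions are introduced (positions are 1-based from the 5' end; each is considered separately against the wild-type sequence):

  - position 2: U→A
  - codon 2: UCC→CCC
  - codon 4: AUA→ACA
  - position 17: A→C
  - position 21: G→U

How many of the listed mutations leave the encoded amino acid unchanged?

Codon 1: AUG (Met) → AAG (Lys) — missense.
Codon 2: UCC (Ser) → CCC (Pro) — missense.
Codon 4: AUA (Ile) → ACA (Thr) — missense.
Codon 6: CAC (His) → CCC (Pro) — missense.
Codon 7: GGG (Gly) → GGU (Gly) — synonymous.
Synonymous: 1 of 5.

1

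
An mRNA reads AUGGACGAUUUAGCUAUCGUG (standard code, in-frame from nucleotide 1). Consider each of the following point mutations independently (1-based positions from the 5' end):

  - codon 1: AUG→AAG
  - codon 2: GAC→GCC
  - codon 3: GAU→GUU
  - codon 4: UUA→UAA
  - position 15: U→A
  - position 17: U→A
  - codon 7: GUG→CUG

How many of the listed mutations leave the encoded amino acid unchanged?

Codon 1: AUG (Met) → AAG (Lys) — missense.
Codon 2: GAC (Asp) → GCC (Ala) — missense.
Codon 3: GAU (Asp) → GUU (Val) — missense.
Codon 4: UUA (Leu) → UAA (Stop) — nonsense.
Codon 5: GCU (Ala) → GCA (Ala) — synonymous.
Codon 6: AUC (Ile) → AAC (Asn) — missense.
Codon 7: GUG (Val) → CUG (Leu) — missense.
Synonymous: 1 of 7.

1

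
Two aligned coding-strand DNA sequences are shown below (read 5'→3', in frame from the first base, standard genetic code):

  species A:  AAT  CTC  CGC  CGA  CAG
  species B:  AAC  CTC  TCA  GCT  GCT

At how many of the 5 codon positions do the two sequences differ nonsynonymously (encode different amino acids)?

Codon 1: AAT Asn / AAC Asn — synonymous.
Codon 2: CTC Leu / CTC Leu — identical.
Codon 3: CGC Arg / TCA Ser — nonsynonymous.
Codon 4: CGA Arg / GCT Ala — nonsynonymous.
Codon 5: CAG Gln / GCT Ala — nonsynonymous.
Nonsynonymous differences: 3.

3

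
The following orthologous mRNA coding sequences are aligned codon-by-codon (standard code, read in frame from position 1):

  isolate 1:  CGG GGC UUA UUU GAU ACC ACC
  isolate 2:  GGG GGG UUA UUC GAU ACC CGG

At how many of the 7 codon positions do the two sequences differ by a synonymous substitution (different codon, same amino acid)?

2

Codon 1: CGG Arg / GGG Gly — nonsynonymous.
Codon 2: GGC Gly / GGG Gly — synonymous.
Codon 3: UUA Leu / UUA Leu — identical.
Codon 4: UUU Phe / UUC Phe — synonymous.
Codon 5: GAU Asp / GAU Asp — identical.
Codon 6: ACC Thr / ACC Thr — identical.
Codon 7: ACC Thr / CGG Arg — nonsynonymous.
Synonymous differences: 2.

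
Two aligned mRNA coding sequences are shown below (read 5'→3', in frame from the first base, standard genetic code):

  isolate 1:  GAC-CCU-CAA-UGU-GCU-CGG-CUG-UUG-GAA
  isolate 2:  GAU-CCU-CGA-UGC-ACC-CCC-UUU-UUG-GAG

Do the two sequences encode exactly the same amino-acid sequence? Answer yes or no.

Codon 1: GAC Asp / GAU Asp — synonymous.
Codon 2: CCU Pro / CCU Pro — identical.
Codon 3: CAA Gln / CGA Arg — nonsynonymous.
Codon 4: UGU Cys / UGC Cys — synonymous.
Codon 5: GCU Ala / ACC Thr — nonsynonymous.
Codon 6: CGG Arg / CCC Pro — nonsynonymous.
Codon 7: CUG Leu / UUU Phe — nonsynonymous.
Codon 8: UUG Leu / UUG Leu — identical.
Codon 9: GAA Glu / GAG Glu — synonymous.
Nonsynonymous differences: 4 → different protein.

no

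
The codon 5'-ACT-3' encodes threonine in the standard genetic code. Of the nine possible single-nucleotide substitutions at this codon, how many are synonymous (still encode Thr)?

Position 1: none → 0 synonymous.
Position 2: none → 0 synonymous.
Position 3: ACC, ACA, ACG → 3 synonymous.
Total: 0 + 0 + 3 = 3.

3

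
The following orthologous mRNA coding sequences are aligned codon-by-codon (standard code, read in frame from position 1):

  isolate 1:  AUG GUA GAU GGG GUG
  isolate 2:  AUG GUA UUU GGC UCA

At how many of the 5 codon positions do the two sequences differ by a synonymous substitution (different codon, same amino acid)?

Codon 1: AUG Met / AUG Met — identical.
Codon 2: GUA Val / GUA Val — identical.
Codon 3: GAU Asp / UUU Phe — nonsynonymous.
Codon 4: GGG Gly / GGC Gly — synonymous.
Codon 5: GUG Val / UCA Ser — nonsynonymous.
Synonymous differences: 1.

1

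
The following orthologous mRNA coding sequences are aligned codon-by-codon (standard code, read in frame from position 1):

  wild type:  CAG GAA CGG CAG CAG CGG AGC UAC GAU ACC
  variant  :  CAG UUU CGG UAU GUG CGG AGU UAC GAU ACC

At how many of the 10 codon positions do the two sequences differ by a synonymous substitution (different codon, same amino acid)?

1

Codon 1: CAG Gln / CAG Gln — identical.
Codon 2: GAA Glu / UUU Phe — nonsynonymous.
Codon 3: CGG Arg / CGG Arg — identical.
Codon 4: CAG Gln / UAU Tyr — nonsynonymous.
Codon 5: CAG Gln / GUG Val — nonsynonymous.
Codon 6: CGG Arg / CGG Arg — identical.
Codon 7: AGC Ser / AGU Ser — synonymous.
Codon 8: UAC Tyr / UAC Tyr — identical.
Codon 9: GAU Asp / GAU Asp — identical.
Codon 10: ACC Thr / ACC Thr — identical.
Synonymous differences: 1.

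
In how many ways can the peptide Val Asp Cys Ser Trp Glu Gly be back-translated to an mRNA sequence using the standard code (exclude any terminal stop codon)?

768

Val: 4 codons.
Asp: 2 codons.
Cys: 2 codons.
Ser: 6 codons.
Trp: 1 codon.
Glu: 2 codons.
Gly: 4 codons.
4 × 2 × 2 × 6 × 1 × 2 × 4 = 768.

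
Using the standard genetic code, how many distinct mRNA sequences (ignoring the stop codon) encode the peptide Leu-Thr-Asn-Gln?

96

Leu: 6 codons.
Thr: 4 codons.
Asn: 2 codons.
Gln: 2 codons.
6 × 4 × 2 × 2 = 96.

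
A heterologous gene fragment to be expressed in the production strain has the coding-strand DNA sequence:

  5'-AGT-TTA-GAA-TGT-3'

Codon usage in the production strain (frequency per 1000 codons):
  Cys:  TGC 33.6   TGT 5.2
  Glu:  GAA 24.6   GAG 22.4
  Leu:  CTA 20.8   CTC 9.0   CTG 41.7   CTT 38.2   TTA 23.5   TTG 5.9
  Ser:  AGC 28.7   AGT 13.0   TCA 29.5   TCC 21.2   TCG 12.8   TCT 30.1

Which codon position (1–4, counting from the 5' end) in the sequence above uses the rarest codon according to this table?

Codon 1 AGT (Ser): 13.0 per 1000.
Codon 2 TTA (Leu): 23.5 per 1000.
Codon 3 GAA (Glu): 24.6 per 1000.
Codon 4 TGT (Cys): 5.2 per 1000.
Lowest frequency is 5.2 at codon 4.

4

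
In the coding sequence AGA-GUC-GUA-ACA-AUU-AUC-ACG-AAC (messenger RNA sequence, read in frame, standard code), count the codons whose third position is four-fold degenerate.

4

Codon 1 AGA (Arg): third position 2-fold.
Codon 2 GUC (Val): third position 4-fold.
Codon 3 GUA (Val): third position 4-fold.
Codon 4 ACA (Thr): third position 4-fold.
Codon 5 AUU (Ile): third position 3-fold.
Codon 6 AUC (Ile): third position 3-fold.
Codon 7 ACG (Thr): third position 4-fold.
Codon 8 AAC (Asn): third position 2-fold.
Four-fold degenerate third positions: 4.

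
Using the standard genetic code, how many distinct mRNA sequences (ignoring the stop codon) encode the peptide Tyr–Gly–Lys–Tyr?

32

Tyr: 2 codons.
Gly: 4 codons.
Lys: 2 codons.
Tyr: 2 codons.
2 × 4 × 2 × 2 = 32.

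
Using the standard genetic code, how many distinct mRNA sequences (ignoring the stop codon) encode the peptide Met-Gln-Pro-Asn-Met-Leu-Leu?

576

Met: 1 codon.
Gln: 2 codons.
Pro: 4 codons.
Asn: 2 codons.
Met: 1 codon.
Leu: 6 codons.
Leu: 6 codons.
1 × 2 × 4 × 2 × 1 × 6 × 6 = 576.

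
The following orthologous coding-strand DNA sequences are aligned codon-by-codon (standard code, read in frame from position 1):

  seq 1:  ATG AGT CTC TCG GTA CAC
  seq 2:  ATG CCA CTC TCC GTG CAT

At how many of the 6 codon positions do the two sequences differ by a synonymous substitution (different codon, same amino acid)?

Codon 1: ATG Met / ATG Met — identical.
Codon 2: AGT Ser / CCA Pro — nonsynonymous.
Codon 3: CTC Leu / CTC Leu — identical.
Codon 4: TCG Ser / TCC Ser — synonymous.
Codon 5: GTA Val / GTG Val — synonymous.
Codon 6: CAC His / CAT His — synonymous.
Synonymous differences: 3.

3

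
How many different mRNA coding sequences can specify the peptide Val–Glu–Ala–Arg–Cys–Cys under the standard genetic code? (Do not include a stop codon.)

768

Val: 4 codons.
Glu: 2 codons.
Ala: 4 codons.
Arg: 6 codons.
Cys: 2 codons.
Cys: 2 codons.
4 × 2 × 4 × 6 × 2 × 2 = 768.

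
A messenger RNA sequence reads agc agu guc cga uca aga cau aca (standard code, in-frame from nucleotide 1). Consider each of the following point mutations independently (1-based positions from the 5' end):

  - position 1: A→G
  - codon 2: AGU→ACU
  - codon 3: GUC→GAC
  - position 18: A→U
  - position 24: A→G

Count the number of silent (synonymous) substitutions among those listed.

Codon 1: AGC (Ser) → GGC (Gly) — missense.
Codon 2: AGU (Ser) → ACU (Thr) — missense.
Codon 3: GUC (Val) → GAC (Asp) — missense.
Codon 6: AGA (Arg) → AGU (Ser) — missense.
Codon 8: ACA (Thr) → ACG (Thr) — synonymous.
Synonymous: 1 of 5.

1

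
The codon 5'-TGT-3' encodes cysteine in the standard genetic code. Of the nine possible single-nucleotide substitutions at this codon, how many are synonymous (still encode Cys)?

1

Position 1: none → 0 synonymous.
Position 2: none → 0 synonymous.
Position 3: TGC → 1 synonymous.
Total: 0 + 0 + 1 = 1.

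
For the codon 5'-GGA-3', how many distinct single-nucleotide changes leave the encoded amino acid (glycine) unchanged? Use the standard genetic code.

Position 1: none → 0 synonymous.
Position 2: none → 0 synonymous.
Position 3: GGU, GGC, GGG → 3 synonymous.
Total: 0 + 0 + 3 = 3.

3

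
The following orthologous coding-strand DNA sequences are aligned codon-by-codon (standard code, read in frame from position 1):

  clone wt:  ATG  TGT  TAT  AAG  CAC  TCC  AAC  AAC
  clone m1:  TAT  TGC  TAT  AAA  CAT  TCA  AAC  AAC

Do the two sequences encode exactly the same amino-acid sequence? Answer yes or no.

Codon 1: ATG Met / TAT Tyr — nonsynonymous.
Codon 2: TGT Cys / TGC Cys — synonymous.
Codon 3: TAT Tyr / TAT Tyr — identical.
Codon 4: AAG Lys / AAA Lys — synonymous.
Codon 5: CAC His / CAT His — synonymous.
Codon 6: TCC Ser / TCA Ser — synonymous.
Codon 7: AAC Asn / AAC Asn — identical.
Codon 8: AAC Asn / AAC Asn — identical.
Nonsynonymous differences: 1 → different protein.

no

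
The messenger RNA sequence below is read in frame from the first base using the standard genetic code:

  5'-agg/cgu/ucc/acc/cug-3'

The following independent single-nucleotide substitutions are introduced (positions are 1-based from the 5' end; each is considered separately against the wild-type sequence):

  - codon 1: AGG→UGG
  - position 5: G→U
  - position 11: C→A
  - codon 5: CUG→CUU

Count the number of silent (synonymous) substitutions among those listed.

Codon 1: AGG (Arg) → UGG (Trp) — missense.
Codon 2: CGU (Arg) → CUU (Leu) — missense.
Codon 4: ACC (Thr) → AAC (Asn) — missense.
Codon 5: CUG (Leu) → CUU (Leu) — synonymous.
Synonymous: 1 of 4.

1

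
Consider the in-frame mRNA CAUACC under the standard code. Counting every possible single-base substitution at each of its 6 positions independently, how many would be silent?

4

Codon 1 (CAU, His): 1 synonymous substitution.
Codon 2 (ACC, Thr): 3 synonymous substitutions.
Total: 1 + 3 = 4.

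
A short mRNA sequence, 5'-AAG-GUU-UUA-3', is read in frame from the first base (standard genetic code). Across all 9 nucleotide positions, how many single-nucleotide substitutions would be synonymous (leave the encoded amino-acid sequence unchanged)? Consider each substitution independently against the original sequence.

6

Codon 1 (AAG, Lys): 1 synonymous substitution.
Codon 2 (GUU, Val): 3 synonymous substitutions.
Codon 3 (UUA, Leu): 2 synonymous substitutions.
Total: 1 + 3 + 2 = 6.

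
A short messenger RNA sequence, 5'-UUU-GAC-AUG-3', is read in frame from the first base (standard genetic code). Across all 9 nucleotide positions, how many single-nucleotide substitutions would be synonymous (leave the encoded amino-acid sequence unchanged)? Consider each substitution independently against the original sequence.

Codon 1 (UUU, Phe): 1 synonymous substitution.
Codon 2 (GAC, Asp): 1 synonymous substitution.
Codon 3 (AUG, Met): 0 synonymous substitutions.
Total: 1 + 1 + 0 = 2.

2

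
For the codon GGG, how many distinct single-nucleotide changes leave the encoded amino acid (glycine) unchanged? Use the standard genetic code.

Position 1: none → 0 synonymous.
Position 2: none → 0 synonymous.
Position 3: GGT, GGC, GGA → 3 synonymous.
Total: 0 + 0 + 3 = 3.

3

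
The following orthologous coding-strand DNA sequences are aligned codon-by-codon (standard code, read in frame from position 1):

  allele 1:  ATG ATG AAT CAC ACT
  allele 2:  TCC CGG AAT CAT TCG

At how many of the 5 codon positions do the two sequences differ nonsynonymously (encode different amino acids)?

3

Codon 1: ATG Met / TCC Ser — nonsynonymous.
Codon 2: ATG Met / CGG Arg — nonsynonymous.
Codon 3: AAT Asn / AAT Asn — identical.
Codon 4: CAC His / CAT His — synonymous.
Codon 5: ACT Thr / TCG Ser — nonsynonymous.
Nonsynonymous differences: 3.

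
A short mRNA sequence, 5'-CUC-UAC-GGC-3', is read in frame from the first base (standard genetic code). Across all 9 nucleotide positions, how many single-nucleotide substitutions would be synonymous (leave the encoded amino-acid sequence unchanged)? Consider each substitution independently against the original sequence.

Codon 1 (CUC, Leu): 3 synonymous substitutions.
Codon 2 (UAC, Tyr): 1 synonymous substitution.
Codon 3 (GGC, Gly): 3 synonymous substitutions.
Total: 3 + 1 + 3 = 7.

7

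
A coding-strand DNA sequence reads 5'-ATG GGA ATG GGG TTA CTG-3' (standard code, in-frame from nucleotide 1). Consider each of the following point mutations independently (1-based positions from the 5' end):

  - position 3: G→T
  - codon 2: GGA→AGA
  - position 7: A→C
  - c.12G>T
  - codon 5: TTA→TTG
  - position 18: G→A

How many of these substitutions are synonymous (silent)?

3

Codon 1: ATG (Met) → ATT (Ile) — missense.
Codon 2: GGA (Gly) → AGA (Arg) — missense.
Codon 3: ATG (Met) → CTG (Leu) — missense.
Codon 4: GGG (Gly) → GGT (Gly) — synonymous.
Codon 5: TTA (Leu) → TTG (Leu) — synonymous.
Codon 6: CTG (Leu) → CTA (Leu) — synonymous.
Synonymous: 3 of 6.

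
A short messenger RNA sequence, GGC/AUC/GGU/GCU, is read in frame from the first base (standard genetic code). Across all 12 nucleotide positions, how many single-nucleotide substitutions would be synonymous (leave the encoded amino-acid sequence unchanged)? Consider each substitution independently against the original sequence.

Codon 1 (GGC, Gly): 3 synonymous substitutions.
Codon 2 (AUC, Ile): 2 synonymous substitutions.
Codon 3 (GGU, Gly): 3 synonymous substitutions.
Codon 4 (GCU, Ala): 3 synonymous substitutions.
Total: 3 + 2 + 3 + 3 = 11.

11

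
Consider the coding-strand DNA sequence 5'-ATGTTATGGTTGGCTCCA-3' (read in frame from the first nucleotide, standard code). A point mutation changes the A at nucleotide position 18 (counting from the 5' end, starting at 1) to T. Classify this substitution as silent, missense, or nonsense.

silent

Position 18 falls in codon 6: CCA → Pro.
After the substitution the codon is CCT → Pro.
Both encode Pro, so the change is synonymous.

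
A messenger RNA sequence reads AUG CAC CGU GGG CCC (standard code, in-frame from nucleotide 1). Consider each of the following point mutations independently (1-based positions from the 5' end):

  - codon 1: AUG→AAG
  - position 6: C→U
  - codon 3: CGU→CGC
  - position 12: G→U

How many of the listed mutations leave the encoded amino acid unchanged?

3

Codon 1: AUG (Met) → AAG (Lys) — missense.
Codon 2: CAC (His) → CAU (His) — synonymous.
Codon 3: CGU (Arg) → CGC (Arg) — synonymous.
Codon 4: GGG (Gly) → GGU (Gly) — synonymous.
Synonymous: 3 of 4.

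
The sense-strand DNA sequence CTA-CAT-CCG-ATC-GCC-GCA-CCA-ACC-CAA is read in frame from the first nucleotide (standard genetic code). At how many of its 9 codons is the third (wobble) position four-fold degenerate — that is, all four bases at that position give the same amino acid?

6

Codon 1 CTA (Leu): third position 4-fold.
Codon 2 CAT (His): third position 2-fold.
Codon 3 CCG (Pro): third position 4-fold.
Codon 4 ATC (Ile): third position 3-fold.
Codon 5 GCC (Ala): third position 4-fold.
Codon 6 GCA (Ala): third position 4-fold.
Codon 7 CCA (Pro): third position 4-fold.
Codon 8 ACC (Thr): third position 4-fold.
Codon 9 CAA (Gln): third position 2-fold.
Four-fold degenerate third positions: 6.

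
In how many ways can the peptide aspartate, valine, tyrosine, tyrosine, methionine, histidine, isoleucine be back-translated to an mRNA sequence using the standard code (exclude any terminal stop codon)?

192

Asp: 2 codons.
Val: 4 codons.
Tyr: 2 codons.
Tyr: 2 codons.
Met: 1 codon.
His: 2 codons.
Ile: 3 codons.
2 × 4 × 2 × 2 × 1 × 2 × 3 = 192.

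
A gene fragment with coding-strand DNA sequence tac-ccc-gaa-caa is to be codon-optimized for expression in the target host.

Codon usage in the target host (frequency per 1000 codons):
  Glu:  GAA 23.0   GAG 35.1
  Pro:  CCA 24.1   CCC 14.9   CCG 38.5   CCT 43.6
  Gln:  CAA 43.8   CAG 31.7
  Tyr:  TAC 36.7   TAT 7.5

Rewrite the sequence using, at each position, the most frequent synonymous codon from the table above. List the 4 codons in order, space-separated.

TAC CCT GAG CAA

Codon 1 (Tyr): best is TAC at 36.7.
Codon 2 (Pro): best is CCT at 43.6.
Codon 3 (Glu): best is GAG at 35.1.
Codon 4 (Gln): best is CAA at 43.8.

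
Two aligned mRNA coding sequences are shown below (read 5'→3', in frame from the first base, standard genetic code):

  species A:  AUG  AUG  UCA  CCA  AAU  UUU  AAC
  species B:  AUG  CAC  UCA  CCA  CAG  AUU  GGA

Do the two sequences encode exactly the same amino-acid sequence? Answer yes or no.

Codon 1: AUG Met / AUG Met — identical.
Codon 2: AUG Met / CAC His — nonsynonymous.
Codon 3: UCA Ser / UCA Ser — identical.
Codon 4: CCA Pro / CCA Pro — identical.
Codon 5: AAU Asn / CAG Gln — nonsynonymous.
Codon 6: UUU Phe / AUU Ile — nonsynonymous.
Codon 7: AAC Asn / GGA Gly — nonsynonymous.
Nonsynonymous differences: 4 → different protein.

no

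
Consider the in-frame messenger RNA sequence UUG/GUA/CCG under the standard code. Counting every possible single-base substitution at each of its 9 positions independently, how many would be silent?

Codon 1 (UUG, Leu): 2 synonymous substitutions.
Codon 2 (GUA, Val): 3 synonymous substitutions.
Codon 3 (CCG, Pro): 3 synonymous substitutions.
Total: 2 + 3 + 3 = 8.

8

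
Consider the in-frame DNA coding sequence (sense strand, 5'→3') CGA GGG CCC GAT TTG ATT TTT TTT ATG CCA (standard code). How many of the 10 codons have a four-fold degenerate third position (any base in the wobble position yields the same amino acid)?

Codon 1 CGA (Arg): third position 4-fold.
Codon 2 GGG (Gly): third position 4-fold.
Codon 3 CCC (Pro): third position 4-fold.
Codon 4 GAT (Asp): third position 2-fold.
Codon 5 TTG (Leu): third position 2-fold.
Codon 6 ATT (Ile): third position 3-fold.
Codon 7 TTT (Phe): third position 2-fold.
Codon 8 TTT (Phe): third position 2-fold.
Codon 9 ATG (Met): third position 1-fold.
Codon 10 CCA (Pro): third position 4-fold.
Four-fold degenerate third positions: 4.

4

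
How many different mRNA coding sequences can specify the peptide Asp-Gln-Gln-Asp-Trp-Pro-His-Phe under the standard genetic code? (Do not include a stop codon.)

256

Asp: 2 codons.
Gln: 2 codons.
Gln: 2 codons.
Asp: 2 codons.
Trp: 1 codon.
Pro: 4 codons.
His: 2 codons.
Phe: 2 codons.
2 × 2 × 2 × 2 × 1 × 4 × 2 × 2 = 256.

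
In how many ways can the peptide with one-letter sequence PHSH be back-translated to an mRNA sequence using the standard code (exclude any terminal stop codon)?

96

Pro: 4 codons.
His: 2 codons.
Ser: 6 codons.
His: 2 codons.
4 × 2 × 6 × 2 = 96.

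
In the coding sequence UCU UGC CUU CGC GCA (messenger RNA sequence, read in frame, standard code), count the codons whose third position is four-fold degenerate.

Codon 1 UCU (Ser): third position 4-fold.
Codon 2 UGC (Cys): third position 2-fold.
Codon 3 CUU (Leu): third position 4-fold.
Codon 4 CGC (Arg): third position 4-fold.
Codon 5 GCA (Ala): third position 4-fold.
Four-fold degenerate third positions: 4.

4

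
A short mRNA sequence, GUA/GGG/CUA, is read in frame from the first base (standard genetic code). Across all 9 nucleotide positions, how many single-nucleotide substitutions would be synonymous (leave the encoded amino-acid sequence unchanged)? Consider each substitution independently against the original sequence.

10

Codon 1 (GUA, Val): 3 synonymous substitutions.
Codon 2 (GGG, Gly): 3 synonymous substitutions.
Codon 3 (CUA, Leu): 4 synonymous substitutions.
Total: 3 + 3 + 4 = 10.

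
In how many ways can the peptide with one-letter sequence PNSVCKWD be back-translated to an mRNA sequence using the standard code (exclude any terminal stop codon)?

Pro: 4 codons.
Asn: 2 codons.
Ser: 6 codons.
Val: 4 codons.
Cys: 2 codons.
Lys: 2 codons.
Trp: 1 codon.
Asp: 2 codons.
4 × 2 × 6 × 4 × 2 × 2 × 1 × 2 = 1536.

1536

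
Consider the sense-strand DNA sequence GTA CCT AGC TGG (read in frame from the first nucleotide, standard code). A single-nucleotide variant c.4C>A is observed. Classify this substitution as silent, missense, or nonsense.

Position 4 falls in codon 2: CCT → Pro.
After the substitution the codon is ACT → Thr.
Pro ≠ Thr, so this is a missense mutation.

missense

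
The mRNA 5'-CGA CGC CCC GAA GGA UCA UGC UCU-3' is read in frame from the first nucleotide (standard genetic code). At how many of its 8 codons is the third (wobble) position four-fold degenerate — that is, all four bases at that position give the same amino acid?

Codon 1 CGA (Arg): third position 4-fold.
Codon 2 CGC (Arg): third position 4-fold.
Codon 3 CCC (Pro): third position 4-fold.
Codon 4 GAA (Glu): third position 2-fold.
Codon 5 GGA (Gly): third position 4-fold.
Codon 6 UCA (Ser): third position 4-fold.
Codon 7 UGC (Cys): third position 2-fold.
Codon 8 UCU (Ser): third position 4-fold.
Four-fold degenerate third positions: 6.

6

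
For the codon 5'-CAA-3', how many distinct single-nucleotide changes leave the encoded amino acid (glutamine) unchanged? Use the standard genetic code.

Position 1: none → 0 synonymous.
Position 2: none → 0 synonymous.
Position 3: CAG → 1 synonymous.
Total: 0 + 0 + 1 = 1.

1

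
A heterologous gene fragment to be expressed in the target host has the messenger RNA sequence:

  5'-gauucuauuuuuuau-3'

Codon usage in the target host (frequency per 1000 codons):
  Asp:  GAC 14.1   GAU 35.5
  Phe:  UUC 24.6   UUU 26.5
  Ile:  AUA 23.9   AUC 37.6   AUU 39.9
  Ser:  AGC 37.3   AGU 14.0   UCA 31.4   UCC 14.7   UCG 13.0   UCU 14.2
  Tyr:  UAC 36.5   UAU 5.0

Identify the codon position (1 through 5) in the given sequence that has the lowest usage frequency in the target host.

Codon 1 GAU (Asp): 35.5 per 1000.
Codon 2 UCU (Ser): 14.2 per 1000.
Codon 3 AUU (Ile): 39.9 per 1000.
Codon 4 UUU (Phe): 26.5 per 1000.
Codon 5 UAU (Tyr): 5.0 per 1000.
Lowest frequency is 5.0 at codon 5.

5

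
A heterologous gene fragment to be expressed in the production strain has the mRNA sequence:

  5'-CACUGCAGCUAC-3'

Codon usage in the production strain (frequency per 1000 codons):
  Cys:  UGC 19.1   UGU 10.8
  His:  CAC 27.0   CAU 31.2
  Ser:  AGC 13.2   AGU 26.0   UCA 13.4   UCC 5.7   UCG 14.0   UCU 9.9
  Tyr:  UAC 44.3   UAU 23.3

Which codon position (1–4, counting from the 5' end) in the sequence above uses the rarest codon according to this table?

3

Codon 1 CAC (His): 27.0 per 1000.
Codon 2 UGC (Cys): 19.1 per 1000.
Codon 3 AGC (Ser): 13.2 per 1000.
Codon 4 UAC (Tyr): 44.3 per 1000.
Lowest frequency is 13.2 at codon 3.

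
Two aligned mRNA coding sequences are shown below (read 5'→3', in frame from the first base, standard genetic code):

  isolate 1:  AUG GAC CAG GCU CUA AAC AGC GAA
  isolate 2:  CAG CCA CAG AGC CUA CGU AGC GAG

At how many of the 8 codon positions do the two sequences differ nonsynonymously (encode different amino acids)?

Codon 1: AUG Met / CAG Gln — nonsynonymous.
Codon 2: GAC Asp / CCA Pro — nonsynonymous.
Codon 3: CAG Gln / CAG Gln — identical.
Codon 4: GCU Ala / AGC Ser — nonsynonymous.
Codon 5: CUA Leu / CUA Leu — identical.
Codon 6: AAC Asn / CGU Arg — nonsynonymous.
Codon 7: AGC Ser / AGC Ser — identical.
Codon 8: GAA Glu / GAG Glu — synonymous.
Nonsynonymous differences: 4.

4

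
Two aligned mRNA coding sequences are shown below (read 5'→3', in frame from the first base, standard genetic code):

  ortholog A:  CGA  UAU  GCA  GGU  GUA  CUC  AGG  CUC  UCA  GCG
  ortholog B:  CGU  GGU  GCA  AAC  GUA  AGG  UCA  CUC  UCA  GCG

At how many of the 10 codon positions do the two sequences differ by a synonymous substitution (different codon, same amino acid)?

Codon 1: CGA Arg / CGU Arg — synonymous.
Codon 2: UAU Tyr / GGU Gly — nonsynonymous.
Codon 3: GCA Ala / GCA Ala — identical.
Codon 4: GGU Gly / AAC Asn — nonsynonymous.
Codon 5: GUA Val / GUA Val — identical.
Codon 6: CUC Leu / AGG Arg — nonsynonymous.
Codon 7: AGG Arg / UCA Ser — nonsynonymous.
Codon 8: CUC Leu / CUC Leu — identical.
Codon 9: UCA Ser / UCA Ser — identical.
Codon 10: GCG Ala / GCG Ala — identical.
Synonymous differences: 1.

1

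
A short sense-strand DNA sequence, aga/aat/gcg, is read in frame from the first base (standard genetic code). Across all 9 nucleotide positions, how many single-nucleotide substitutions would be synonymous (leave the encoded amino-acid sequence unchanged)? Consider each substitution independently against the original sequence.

Codon 1 (AGA, Arg): 2 synonymous substitutions.
Codon 2 (AAT, Asn): 1 synonymous substitution.
Codon 3 (GCG, Ala): 3 synonymous substitutions.
Total: 2 + 1 + 3 = 6.

6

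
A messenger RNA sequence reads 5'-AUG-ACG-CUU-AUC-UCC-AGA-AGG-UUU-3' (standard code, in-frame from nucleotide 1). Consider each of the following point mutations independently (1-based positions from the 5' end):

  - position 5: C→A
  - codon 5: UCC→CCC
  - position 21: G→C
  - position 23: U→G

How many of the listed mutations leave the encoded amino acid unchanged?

0

Codon 2: ACG (Thr) → AAG (Lys) — missense.
Codon 5: UCC (Ser) → CCC (Pro) — missense.
Codon 7: AGG (Arg) → AGC (Ser) — missense.
Codon 8: UUU (Phe) → UGU (Cys) — missense.
Synonymous: 0 of 4.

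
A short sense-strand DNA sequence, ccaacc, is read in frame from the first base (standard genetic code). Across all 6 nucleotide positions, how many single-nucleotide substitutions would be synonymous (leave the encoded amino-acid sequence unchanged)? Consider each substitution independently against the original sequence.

6

Codon 1 (CCA, Pro): 3 synonymous substitutions.
Codon 2 (ACC, Thr): 3 synonymous substitutions.
Total: 3 + 3 = 6.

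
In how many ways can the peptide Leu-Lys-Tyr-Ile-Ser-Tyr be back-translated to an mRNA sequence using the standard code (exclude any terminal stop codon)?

864

Leu: 6 codons.
Lys: 2 codons.
Tyr: 2 codons.
Ile: 3 codons.
Ser: 6 codons.
Tyr: 2 codons.
6 × 2 × 2 × 3 × 6 × 2 = 864.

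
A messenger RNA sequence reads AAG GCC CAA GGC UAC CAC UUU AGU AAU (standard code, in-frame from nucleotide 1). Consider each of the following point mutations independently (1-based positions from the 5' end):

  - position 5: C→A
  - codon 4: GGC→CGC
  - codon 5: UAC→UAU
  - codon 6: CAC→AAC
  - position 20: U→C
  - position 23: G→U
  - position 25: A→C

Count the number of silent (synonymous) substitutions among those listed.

1

Codon 2: GCC (Ala) → GAC (Asp) — missense.
Codon 4: GGC (Gly) → CGC (Arg) — missense.
Codon 5: UAC (Tyr) → UAU (Tyr) — synonymous.
Codon 6: CAC (His) → AAC (Asn) — missense.
Codon 7: UUU (Phe) → UCU (Ser) — missense.
Codon 8: AGU (Ser) → AUU (Ile) — missense.
Codon 9: AAU (Asn) → CAU (His) — missense.
Synonymous: 1 of 7.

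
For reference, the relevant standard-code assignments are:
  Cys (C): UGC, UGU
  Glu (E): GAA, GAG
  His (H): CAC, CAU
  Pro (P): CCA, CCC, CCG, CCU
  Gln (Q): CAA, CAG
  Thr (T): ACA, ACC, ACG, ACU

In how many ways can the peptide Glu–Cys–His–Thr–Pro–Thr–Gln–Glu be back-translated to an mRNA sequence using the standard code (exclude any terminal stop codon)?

2048

Glu: 2 codons.
Cys: 2 codons.
His: 2 codons.
Thr: 4 codons.
Pro: 4 codons.
Thr: 4 codons.
Gln: 2 codons.
Glu: 2 codons.
2 × 2 × 2 × 4 × 4 × 4 × 2 × 2 = 2048.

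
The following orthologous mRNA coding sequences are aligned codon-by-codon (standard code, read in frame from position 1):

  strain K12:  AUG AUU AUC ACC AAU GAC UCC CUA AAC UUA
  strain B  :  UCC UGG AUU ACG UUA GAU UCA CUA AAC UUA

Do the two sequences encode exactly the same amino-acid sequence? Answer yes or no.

no

Codon 1: AUG Met / UCC Ser — nonsynonymous.
Codon 2: AUU Ile / UGG Trp — nonsynonymous.
Codon 3: AUC Ile / AUU Ile — synonymous.
Codon 4: ACC Thr / ACG Thr — synonymous.
Codon 5: AAU Asn / UUA Leu — nonsynonymous.
Codon 6: GAC Asp / GAU Asp — synonymous.
Codon 7: UCC Ser / UCA Ser — synonymous.
Codon 8: CUA Leu / CUA Leu — identical.
Codon 9: AAC Asn / AAC Asn — identical.
Codon 10: UUA Leu / UUA Leu — identical.
Nonsynonymous differences: 3 → different protein.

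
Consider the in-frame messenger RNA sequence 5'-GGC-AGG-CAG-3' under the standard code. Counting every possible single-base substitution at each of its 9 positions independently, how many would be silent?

6

Codon 1 (GGC, Gly): 3 synonymous substitutions.
Codon 2 (AGG, Arg): 2 synonymous substitutions.
Codon 3 (CAG, Gln): 1 synonymous substitution.
Total: 3 + 2 + 1 = 6.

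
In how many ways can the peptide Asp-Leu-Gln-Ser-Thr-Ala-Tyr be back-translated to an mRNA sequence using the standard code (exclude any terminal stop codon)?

Asp: 2 codons.
Leu: 6 codons.
Gln: 2 codons.
Ser: 6 codons.
Thr: 4 codons.
Ala: 4 codons.
Tyr: 2 codons.
2 × 6 × 2 × 6 × 4 × 4 × 2 = 4608.

4608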